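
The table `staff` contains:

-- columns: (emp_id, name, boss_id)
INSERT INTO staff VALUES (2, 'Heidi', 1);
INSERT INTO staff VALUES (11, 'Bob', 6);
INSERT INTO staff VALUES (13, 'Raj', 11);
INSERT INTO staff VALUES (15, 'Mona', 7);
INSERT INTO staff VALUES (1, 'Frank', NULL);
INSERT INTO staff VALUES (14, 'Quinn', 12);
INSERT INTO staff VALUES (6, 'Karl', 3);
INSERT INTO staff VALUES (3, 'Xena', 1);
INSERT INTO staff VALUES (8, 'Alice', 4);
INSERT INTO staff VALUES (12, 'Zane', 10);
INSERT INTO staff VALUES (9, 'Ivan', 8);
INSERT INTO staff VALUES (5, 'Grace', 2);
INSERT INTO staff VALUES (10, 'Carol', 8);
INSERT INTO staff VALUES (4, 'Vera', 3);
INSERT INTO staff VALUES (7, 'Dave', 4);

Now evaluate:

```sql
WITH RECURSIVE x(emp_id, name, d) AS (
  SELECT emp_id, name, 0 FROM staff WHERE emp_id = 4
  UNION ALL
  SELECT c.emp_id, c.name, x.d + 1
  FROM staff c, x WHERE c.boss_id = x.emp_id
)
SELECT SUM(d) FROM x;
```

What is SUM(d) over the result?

15

Base: emp_id=4 (Vera) at d 0.
Iteration 1: rows with boss_id in {4} -> Dave (id 7, d 1), Alice (id 8, d 1).
Iteration 2: rows with boss_id in {7,8} -> Ivan (id 9, d 2), Carol (id 10, d 2), Mona (id 15, d 2).
Iteration 3: rows with boss_id in {9,10,15} -> Zane (id 12, d 3).
Iteration 4: rows with boss_id in {12} -> Quinn (id 14, d 4).
Iteration 5: no rows with boss_id in {14}; recursion stops.
SUM(d) = 0 + 1 + 1 + 2 + 2 + 2 + 3 + 4 = 15.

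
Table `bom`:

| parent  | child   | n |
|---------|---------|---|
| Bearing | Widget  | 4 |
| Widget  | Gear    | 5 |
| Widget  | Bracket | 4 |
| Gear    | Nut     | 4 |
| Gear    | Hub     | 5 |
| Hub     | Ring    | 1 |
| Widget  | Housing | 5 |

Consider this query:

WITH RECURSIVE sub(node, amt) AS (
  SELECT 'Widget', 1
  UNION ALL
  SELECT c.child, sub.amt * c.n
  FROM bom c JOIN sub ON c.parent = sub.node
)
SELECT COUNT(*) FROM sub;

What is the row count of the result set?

Base: (Widget, amt=1).
Iteration 1: components of {Widget} -> Bracket = 1*4 = 4, Gear = 1*5 = 5, Housing = 1*5 = 5.
Iteration 2: components of {Bracket,Gear,Housing} -> Hub = 5*5 = 25, Nut = 5*4 = 20.
Iteration 3: components of {Hub,Nut} -> Ring = 25*1 = 25.
Iteration 4: no further components; recursion stops.
Total rows emitted: 7.

7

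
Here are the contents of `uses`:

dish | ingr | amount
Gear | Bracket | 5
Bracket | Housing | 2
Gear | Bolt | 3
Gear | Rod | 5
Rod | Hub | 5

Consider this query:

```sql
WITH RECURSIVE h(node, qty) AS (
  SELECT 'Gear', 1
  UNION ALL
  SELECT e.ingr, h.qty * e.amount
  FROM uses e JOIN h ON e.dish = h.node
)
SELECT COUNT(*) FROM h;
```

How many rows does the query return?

6

Base: (Gear, qty=1).
Iteration 1: components of {Gear} -> Bolt = 1*3 = 3, Bracket = 1*5 = 5, Rod = 1*5 = 5.
Iteration 2: components of {Bolt,Bracket,Rod} -> Housing = 5*2 = 10, Hub = 5*5 = 25.
Iteration 3: no further components; recursion stops.
Total rows emitted: 6.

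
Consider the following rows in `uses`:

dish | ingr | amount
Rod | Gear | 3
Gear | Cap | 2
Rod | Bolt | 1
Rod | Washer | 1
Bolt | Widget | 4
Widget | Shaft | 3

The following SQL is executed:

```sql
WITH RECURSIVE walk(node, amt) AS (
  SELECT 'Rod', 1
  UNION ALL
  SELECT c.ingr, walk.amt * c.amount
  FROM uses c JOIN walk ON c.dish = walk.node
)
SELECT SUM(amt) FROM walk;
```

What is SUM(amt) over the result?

28

Base: (Rod, amt=1).
Iteration 1: components of {Rod} -> Bolt = 1*1 = 1, Gear = 1*3 = 3, Washer = 1*1 = 1.
Iteration 2: components of {Bolt,Gear,Washer} -> Cap = 3*2 = 6, Widget = 1*4 = 4.
Iteration 3: components of {Cap,Widget} -> Shaft = 4*3 = 12.
Iteration 4: no further components; recursion stops.
SUM(amt) = 1 + 3 + 1 + 1 + 6 + 4 + 12 = 28.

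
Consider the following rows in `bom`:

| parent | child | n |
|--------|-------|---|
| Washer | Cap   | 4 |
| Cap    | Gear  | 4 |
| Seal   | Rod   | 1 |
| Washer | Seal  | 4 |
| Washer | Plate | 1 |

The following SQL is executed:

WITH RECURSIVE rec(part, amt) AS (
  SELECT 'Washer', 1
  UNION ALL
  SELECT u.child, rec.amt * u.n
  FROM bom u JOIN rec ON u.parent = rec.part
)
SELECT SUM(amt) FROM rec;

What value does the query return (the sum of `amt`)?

Base: (Washer, amt=1).
Iteration 1: components of {Washer} -> Cap = 1*4 = 4, Plate = 1*1 = 1, Seal = 1*4 = 4.
Iteration 2: components of {Cap,Plate,Seal} -> Gear = 4*4 = 16, Rod = 4*1 = 4.
Iteration 3: no further components; recursion stops.
SUM(amt) = 1 + 4 + 4 + 1 + 4 + 16 = 30.

30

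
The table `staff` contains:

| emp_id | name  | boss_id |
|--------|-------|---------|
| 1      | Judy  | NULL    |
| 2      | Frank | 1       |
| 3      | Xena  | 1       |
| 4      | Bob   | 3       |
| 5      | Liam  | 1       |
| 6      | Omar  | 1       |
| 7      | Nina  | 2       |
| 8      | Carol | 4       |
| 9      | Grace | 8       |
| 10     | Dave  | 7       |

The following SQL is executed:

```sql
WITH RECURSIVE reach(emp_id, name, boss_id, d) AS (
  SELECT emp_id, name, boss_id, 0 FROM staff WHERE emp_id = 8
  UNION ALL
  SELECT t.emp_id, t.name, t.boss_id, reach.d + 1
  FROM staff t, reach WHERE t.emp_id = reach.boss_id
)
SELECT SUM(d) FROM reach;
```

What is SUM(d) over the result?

Base: emp_id=8 (Carol), boss_id=4, d 0.
Iteration 1: join on emp_id=4 -> Bob (id 4, boss_id=3, d 1).
Iteration 2: join on emp_id=3 -> Xena (id 3, boss_id=1, d 2).
Iteration 3: join on emp_id=1 -> Judy (id 1, boss_id=NULL, d 3).
Iteration 4: boss_id is NULL; no match; recursion stops.
SUM(d) = 0 + 1 + 2 + 3 = 6.

6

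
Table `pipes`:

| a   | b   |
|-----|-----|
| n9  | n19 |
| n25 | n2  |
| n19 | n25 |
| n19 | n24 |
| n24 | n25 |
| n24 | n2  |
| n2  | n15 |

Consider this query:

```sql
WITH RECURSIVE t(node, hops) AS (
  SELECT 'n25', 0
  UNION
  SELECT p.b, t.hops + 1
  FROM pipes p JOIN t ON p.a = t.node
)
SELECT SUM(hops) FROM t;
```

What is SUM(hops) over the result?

Base: (n25, hops=0).
Iteration 1: edges from {n25} -> (n2, hops=1).
Iteration 2: edges from {n2} -> (n15, hops=2).
Iteration 3: no outgoing edges from {n15}; recursion stops.
SUM(hops) = 0 + 1 + 2 = 3.

3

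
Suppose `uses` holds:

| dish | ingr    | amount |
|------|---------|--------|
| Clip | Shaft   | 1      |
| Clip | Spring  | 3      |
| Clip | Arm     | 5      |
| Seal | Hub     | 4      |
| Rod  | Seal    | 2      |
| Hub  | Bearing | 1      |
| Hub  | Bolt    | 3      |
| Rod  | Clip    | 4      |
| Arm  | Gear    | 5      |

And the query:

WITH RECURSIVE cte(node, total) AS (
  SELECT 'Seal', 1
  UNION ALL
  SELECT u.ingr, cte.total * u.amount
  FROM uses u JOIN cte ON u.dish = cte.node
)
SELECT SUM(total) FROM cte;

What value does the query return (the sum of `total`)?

Base: (Seal, total=1).
Iteration 1: components of {Seal} -> Hub = 1*4 = 4.
Iteration 2: components of {Hub} -> Bearing = 4*1 = 4, Bolt = 4*3 = 12.
Iteration 3: no further components; recursion stops.
SUM(total) = 1 + 4 + 4 + 12 = 21.

21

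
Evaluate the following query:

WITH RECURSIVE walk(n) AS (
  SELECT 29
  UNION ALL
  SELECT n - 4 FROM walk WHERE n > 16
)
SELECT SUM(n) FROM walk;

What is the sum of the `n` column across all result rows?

105

Base: n=29.
Iteration 1: 29 > 16 holds -> n = 29 - 4 = 25.
Iteration 2: 25 > 16 holds -> n = 25 - 4 = 21.
Iteration 3: 21 > 16 holds -> n = 21 - 4 = 17.
Iteration 4: 17 > 16 holds -> n = 17 - 4 = 13.
Iteration 5: 13 > 16 fails; recursion stops.
SUM(n) = 29 + 25 + 21 + 17 + 13 = 105.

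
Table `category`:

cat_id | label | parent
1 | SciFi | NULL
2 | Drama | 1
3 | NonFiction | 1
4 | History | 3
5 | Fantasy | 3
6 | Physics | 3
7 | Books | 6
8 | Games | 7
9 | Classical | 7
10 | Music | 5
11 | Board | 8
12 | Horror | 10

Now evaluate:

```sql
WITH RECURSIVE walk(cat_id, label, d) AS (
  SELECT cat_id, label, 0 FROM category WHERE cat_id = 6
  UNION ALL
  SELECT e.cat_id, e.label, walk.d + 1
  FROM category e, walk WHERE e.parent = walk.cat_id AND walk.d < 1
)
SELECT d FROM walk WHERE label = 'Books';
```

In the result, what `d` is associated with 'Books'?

1

Base: cat_id=6 (Physics) at d 0.
Iteration 1: rows with parent in {6} -> Books (id 7, d 1).
Iteration 2: d < 1 fails for all current rows; recursion stops.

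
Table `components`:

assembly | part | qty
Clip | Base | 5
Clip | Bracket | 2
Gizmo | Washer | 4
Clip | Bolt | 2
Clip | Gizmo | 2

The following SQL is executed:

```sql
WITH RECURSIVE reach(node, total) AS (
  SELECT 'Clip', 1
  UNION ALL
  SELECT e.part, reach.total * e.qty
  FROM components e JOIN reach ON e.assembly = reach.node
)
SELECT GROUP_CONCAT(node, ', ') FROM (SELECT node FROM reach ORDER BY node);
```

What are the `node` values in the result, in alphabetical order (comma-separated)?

Base, Bolt, Bracket, Clip, Gizmo, Washer

Base: (Clip, total=1).
Iteration 1: components of {Clip} -> Base = 1*5 = 5, Bolt = 1*2 = 2, Bracket = 1*2 = 2, Gizmo = 1*2 = 2.
Iteration 2: components of {Base,Bolt,Bracket,Gizmo} -> Washer = 2*4 = 8.
Iteration 3: no further components; recursion stops.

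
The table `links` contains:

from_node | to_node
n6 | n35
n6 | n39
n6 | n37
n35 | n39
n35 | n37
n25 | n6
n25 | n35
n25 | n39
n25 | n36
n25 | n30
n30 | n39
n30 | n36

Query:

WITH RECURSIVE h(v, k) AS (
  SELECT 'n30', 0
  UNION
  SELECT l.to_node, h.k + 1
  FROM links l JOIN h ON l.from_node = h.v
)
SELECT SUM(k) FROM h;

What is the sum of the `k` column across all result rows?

Base: (n30, k=0).
Iteration 1: edges from {n30} -> (n36, k=1), (n39, k=1).
Iteration 2: no outgoing edges from {n36,n39}; recursion stops.
SUM(k) = 0 + 1 + 1 = 2.

2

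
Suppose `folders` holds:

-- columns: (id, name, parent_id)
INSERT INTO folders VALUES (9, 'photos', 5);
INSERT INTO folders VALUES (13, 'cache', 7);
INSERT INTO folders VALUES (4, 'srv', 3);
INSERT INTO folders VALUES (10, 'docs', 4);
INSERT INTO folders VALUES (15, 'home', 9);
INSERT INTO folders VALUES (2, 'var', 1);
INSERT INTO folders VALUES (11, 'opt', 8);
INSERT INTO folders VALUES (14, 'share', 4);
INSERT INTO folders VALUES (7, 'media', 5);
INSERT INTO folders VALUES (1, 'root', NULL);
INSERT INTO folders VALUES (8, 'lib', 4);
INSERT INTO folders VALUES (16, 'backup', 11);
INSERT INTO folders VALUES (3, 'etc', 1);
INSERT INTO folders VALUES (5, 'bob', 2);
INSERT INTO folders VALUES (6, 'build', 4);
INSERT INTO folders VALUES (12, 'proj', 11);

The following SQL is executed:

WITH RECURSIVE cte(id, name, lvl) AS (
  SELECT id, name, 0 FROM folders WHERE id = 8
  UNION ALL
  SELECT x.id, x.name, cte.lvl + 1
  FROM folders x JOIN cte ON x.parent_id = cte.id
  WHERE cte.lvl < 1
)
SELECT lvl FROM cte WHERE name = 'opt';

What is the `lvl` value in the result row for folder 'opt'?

1

Base: id=8 (lib) at lvl 0.
Iteration 1: rows with parent_id in {8} -> opt (id 11, lvl 1).
Iteration 2: lvl < 1 fails for all current rows; recursion stops.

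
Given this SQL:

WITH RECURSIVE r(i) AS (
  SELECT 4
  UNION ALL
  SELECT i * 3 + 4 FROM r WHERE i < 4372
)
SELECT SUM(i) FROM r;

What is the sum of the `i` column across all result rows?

6544

Base: i=4.
Iteration 1: 4 < 4372 holds -> i = 4 * 3 + 4 = 16.
Iteration 2: 16 < 4372 holds -> i = 16 * 3 + 4 = 52.
Iteration 3: 52 < 4372 holds -> i = 52 * 3 + 4 = 160.
Iteration 4: 160 < 4372 holds -> i = 160 * 3 + 4 = 484.
Iteration 5: 484 < 4372 holds -> i = 484 * 3 + 4 = 1456.
Iteration 6: 1456 < 4372 holds -> i = 1456 * 3 + 4 = 4372.
Iteration 7: 4372 < 4372 fails; recursion stops.
SUM(i) = 4 + 16 + 52 + 160 + 484 + 1456 + 4372 = 6544.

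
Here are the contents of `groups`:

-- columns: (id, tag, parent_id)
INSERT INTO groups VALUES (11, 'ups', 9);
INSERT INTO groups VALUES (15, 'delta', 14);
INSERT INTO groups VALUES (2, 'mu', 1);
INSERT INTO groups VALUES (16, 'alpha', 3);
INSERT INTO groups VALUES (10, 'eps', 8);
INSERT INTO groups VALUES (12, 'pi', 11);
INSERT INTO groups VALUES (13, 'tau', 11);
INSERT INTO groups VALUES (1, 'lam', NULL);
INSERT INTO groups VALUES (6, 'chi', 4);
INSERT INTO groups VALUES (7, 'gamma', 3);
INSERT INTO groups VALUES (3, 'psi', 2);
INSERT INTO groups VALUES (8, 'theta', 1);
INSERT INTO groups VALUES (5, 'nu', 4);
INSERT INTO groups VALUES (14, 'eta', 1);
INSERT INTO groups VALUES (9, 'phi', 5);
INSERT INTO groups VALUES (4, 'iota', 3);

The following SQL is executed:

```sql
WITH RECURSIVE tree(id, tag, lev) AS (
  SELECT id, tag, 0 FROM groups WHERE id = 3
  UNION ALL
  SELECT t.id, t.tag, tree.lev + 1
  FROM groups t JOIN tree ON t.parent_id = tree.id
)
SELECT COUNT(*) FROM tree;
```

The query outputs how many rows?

Base: id=3 (psi) at lev 0.
Iteration 1: rows with parent_id in {3} -> iota (id 4, lev 1), gamma (id 7, lev 1), alpha (id 16, lev 1).
Iteration 2: rows with parent_id in {4,7,16} -> nu (id 5, lev 2), chi (id 6, lev 2).
Iteration 3: rows with parent_id in {5,6} -> phi (id 9, lev 3).
Iteration 4: rows with parent_id in {9} -> ups (id 11, lev 4).
Iteration 5: rows with parent_id in {11} -> pi (id 12, lev 5), tau (id 13, lev 5).
Iteration 6: no rows with parent_id in {12,13}; recursion stops.
Total rows emitted: 10.

10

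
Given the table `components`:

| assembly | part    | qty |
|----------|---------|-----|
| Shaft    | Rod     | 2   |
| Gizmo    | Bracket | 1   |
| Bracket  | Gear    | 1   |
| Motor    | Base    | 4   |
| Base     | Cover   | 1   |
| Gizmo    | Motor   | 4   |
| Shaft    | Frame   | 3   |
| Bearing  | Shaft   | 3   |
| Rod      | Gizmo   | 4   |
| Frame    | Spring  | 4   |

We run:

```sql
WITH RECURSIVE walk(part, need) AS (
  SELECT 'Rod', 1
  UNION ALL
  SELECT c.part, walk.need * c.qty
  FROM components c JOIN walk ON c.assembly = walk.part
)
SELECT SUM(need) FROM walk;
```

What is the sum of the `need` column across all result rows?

Base: (Rod, need=1).
Iteration 1: components of {Rod} -> Gizmo = 1*4 = 4.
Iteration 2: components of {Gizmo} -> Bracket = 4*1 = 4, Motor = 4*4 = 16.
Iteration 3: components of {Bracket,Motor} -> Base = 16*4 = 64, Gear = 4*1 = 4.
Iteration 4: components of {Base,Gear} -> Cover = 64*1 = 64.
Iteration 5: no further components; recursion stops.
SUM(need) = 1 + 4 + 16 + 4 + 64 + 4 + 64 = 157.

157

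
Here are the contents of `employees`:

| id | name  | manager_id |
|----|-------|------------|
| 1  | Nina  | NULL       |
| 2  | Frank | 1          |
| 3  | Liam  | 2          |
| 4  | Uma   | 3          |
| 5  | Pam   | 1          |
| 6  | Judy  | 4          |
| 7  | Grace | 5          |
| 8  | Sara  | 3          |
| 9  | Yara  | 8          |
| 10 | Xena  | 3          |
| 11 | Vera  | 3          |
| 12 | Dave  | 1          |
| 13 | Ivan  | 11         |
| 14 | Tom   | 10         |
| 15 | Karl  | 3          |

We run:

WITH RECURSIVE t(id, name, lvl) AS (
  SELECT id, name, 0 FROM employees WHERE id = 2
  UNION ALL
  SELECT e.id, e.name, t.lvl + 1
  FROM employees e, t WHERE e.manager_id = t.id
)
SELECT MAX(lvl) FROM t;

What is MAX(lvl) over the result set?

3

Base: id=2 (Frank) at lvl 0.
Iteration 1: rows with manager_id in {2} -> Liam (id 3, lvl 1).
Iteration 2: rows with manager_id in {3} -> Uma (id 4, lvl 2), Sara (id 8, lvl 2), Xena (id 10, lvl 2), Vera (id 11, lvl 2), Karl (id 15, lvl 2).
Iteration 3: rows with manager_id in {4,8,10,11,15} -> Judy (id 6, lvl 3), Yara (id 9, lvl 3), Ivan (id 13, lvl 3), Tom (id 14, lvl 3).
Iteration 4: no rows with manager_id in {6,9,13,14}; recursion stops.
lvl values: 0, 1, 2, 2, 2, 2, 2, 3, 3, 3, 3; the maximum is 3.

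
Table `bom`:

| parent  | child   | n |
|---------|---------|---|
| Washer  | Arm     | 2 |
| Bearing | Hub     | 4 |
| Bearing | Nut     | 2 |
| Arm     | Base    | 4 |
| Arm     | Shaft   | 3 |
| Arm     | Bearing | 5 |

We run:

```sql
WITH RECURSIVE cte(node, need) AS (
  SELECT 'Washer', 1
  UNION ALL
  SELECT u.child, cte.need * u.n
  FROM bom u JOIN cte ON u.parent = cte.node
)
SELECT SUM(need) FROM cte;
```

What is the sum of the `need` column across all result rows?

Base: (Washer, need=1).
Iteration 1: components of {Washer} -> Arm = 1*2 = 2.
Iteration 2: components of {Arm} -> Base = 2*4 = 8, Bearing = 2*5 = 10, Shaft = 2*3 = 6.
Iteration 3: components of {Base,Bearing,Shaft} -> Hub = 10*4 = 40, Nut = 10*2 = 20.
Iteration 4: no further components; recursion stops.
SUM(need) = 1 + 2 + 10 + 6 + 8 + 40 + 20 = 87.

87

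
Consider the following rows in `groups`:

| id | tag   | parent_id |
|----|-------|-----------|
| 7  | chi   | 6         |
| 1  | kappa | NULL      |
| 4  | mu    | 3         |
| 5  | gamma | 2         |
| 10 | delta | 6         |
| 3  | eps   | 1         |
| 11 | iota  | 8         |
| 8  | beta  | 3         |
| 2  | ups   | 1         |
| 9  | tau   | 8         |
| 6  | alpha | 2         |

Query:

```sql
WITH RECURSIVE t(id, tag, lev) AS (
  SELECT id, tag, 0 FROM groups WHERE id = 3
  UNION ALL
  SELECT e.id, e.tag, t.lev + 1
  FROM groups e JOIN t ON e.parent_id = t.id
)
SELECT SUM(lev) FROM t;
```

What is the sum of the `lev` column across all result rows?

Base: id=3 (eps) at lev 0.
Iteration 1: rows with parent_id in {3} -> mu (id 4, lev 1), beta (id 8, lev 1).
Iteration 2: rows with parent_id in {4,8} -> tau (id 9, lev 2), iota (id 11, lev 2).
Iteration 3: no rows with parent_id in {9,11}; recursion stops.
SUM(lev) = 0 + 1 + 1 + 2 + 2 = 6.

6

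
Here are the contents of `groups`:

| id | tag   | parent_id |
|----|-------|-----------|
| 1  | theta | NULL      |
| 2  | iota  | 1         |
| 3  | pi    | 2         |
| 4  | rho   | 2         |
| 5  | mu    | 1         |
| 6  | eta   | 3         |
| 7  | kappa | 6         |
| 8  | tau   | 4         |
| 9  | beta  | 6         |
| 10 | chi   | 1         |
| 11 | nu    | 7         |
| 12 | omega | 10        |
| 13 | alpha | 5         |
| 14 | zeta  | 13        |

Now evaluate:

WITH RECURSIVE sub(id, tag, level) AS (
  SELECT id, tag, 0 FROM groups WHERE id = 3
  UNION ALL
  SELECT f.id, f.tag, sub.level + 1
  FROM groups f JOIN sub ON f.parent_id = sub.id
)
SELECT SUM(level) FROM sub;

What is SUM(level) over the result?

Base: id=3 (pi) at level 0.
Iteration 1: rows with parent_id in {3} -> eta (id 6, level 1).
Iteration 2: rows with parent_id in {6} -> kappa (id 7, level 2), beta (id 9, level 2).
Iteration 3: rows with parent_id in {7,9} -> nu (id 11, level 3).
Iteration 4: no rows with parent_id in {11}; recursion stops.
SUM(level) = 0 + 1 + 2 + 2 + 3 = 8.

8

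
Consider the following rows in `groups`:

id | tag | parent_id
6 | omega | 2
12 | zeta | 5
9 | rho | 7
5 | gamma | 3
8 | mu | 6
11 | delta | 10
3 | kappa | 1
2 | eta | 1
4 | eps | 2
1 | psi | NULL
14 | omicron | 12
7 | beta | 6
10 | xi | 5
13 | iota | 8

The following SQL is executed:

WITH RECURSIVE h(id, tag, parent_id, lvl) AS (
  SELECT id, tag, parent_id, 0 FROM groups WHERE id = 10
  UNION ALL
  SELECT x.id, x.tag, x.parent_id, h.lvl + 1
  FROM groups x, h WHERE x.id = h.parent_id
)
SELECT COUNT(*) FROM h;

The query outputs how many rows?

4

Base: id=10 (xi), parent_id=5, lvl 0.
Iteration 1: join on id=5 -> gamma (id 5, parent_id=3, lvl 1).
Iteration 2: join on id=3 -> kappa (id 3, parent_id=1, lvl 2).
Iteration 3: join on id=1 -> psi (id 1, parent_id=NULL, lvl 3).
Iteration 4: parent_id is NULL; no match; recursion stops.
Total rows emitted: 4.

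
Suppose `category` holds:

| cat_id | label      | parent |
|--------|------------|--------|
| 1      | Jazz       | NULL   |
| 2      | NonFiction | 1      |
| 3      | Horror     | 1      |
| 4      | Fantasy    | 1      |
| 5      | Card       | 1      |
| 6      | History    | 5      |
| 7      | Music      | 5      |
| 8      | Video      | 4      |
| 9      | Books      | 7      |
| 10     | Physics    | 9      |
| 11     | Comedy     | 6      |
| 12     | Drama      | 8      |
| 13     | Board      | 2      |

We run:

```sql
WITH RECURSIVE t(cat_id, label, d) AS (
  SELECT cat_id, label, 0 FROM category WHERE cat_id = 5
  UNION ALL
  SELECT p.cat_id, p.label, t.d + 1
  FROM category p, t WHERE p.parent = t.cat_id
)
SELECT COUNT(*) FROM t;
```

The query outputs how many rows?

Base: cat_id=5 (Card) at d 0.
Iteration 1: rows with parent in {5} -> History (id 6, d 1), Music (id 7, d 1).
Iteration 2: rows with parent in {6,7} -> Books (id 9, d 2), Comedy (id 11, d 2).
Iteration 3: rows with parent in {9,11} -> Physics (id 10, d 3).
Iteration 4: no rows with parent in {10}; recursion stops.
Total rows emitted: 6.

6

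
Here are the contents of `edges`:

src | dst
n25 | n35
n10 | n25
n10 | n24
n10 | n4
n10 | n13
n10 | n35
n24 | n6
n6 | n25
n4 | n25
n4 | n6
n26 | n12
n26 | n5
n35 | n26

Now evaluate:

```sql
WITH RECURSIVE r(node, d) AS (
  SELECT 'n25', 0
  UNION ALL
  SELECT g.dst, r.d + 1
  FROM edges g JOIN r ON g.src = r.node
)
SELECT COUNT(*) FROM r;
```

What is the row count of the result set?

Base: (n25, d=0).
Iteration 1: edges from {n25} -> (n35, d=1).
Iteration 2: edges from {n35} -> (n26, d=2).
Iteration 3: edges from {n26} -> (n12, d=3), (n5, d=3).
Iteration 4: no outgoing edges from {n12,n5}; recursion stops.
Total rows emitted: 5.

5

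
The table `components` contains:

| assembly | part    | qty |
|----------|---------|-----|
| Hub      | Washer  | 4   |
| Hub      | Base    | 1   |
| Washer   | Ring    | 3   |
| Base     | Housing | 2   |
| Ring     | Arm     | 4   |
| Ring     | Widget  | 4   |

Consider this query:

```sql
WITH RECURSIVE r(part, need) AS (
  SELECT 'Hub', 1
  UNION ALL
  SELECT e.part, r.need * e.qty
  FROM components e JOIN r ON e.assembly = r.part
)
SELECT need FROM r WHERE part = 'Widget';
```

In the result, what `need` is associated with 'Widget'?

Base: (Hub, need=1).
Iteration 1: components of {Hub} -> Base = 1*1 = 1, Washer = 1*4 = 4.
Iteration 2: components of {Base,Washer} -> Housing = 1*2 = 2, Ring = 4*3 = 12.
Iteration 3: components of {Housing,Ring} -> Arm = 12*4 = 48, Widget = 12*4 = 48.
Iteration 4: no further components; recursion stops.

48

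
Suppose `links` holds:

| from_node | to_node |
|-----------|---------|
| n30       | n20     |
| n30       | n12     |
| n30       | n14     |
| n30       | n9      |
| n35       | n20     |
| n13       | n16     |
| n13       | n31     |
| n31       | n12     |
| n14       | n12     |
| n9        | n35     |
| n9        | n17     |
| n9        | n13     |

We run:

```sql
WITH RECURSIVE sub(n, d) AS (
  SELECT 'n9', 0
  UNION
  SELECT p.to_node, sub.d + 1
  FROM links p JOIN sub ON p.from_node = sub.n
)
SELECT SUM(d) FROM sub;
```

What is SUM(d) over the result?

Base: (n9, d=0).
Iteration 1: edges from {n9} -> (n13, d=1), (n17, d=1), (n35, d=1).
Iteration 2: edges from {n13,n17,n35} -> (n16, d=2), (n20, d=2), (n31, d=2).
Iteration 3: edges from {n16,n20,n31} -> (n12, d=3).
Iteration 4: no outgoing edges from {n12}; recursion stops.
SUM(d) = 0 + 1 + 1 + 1 + 2 + 2 + 2 + 3 = 12.

12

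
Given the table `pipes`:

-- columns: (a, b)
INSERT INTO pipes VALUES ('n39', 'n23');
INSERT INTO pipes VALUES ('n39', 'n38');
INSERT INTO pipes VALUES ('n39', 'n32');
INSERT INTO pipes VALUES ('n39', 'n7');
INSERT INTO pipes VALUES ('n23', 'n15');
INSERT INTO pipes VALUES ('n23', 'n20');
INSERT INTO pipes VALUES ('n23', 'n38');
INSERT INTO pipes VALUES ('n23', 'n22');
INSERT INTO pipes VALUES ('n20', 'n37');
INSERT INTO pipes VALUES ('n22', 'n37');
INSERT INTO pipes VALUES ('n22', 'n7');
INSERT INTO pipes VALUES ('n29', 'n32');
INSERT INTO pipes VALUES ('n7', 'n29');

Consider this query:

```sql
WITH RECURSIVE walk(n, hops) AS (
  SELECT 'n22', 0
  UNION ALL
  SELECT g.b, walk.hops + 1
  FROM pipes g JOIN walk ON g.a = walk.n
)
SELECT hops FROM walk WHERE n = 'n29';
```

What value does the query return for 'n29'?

2

Base: (n22, hops=0).
Iteration 1: edges from {n22} -> (n37, hops=1), (n7, hops=1).
Iteration 2: edges from {n37,n7} -> (n29, hops=2).
Iteration 3: edges from {n29} -> (n32, hops=3).
Iteration 4: no outgoing edges from {n32}; recursion stops.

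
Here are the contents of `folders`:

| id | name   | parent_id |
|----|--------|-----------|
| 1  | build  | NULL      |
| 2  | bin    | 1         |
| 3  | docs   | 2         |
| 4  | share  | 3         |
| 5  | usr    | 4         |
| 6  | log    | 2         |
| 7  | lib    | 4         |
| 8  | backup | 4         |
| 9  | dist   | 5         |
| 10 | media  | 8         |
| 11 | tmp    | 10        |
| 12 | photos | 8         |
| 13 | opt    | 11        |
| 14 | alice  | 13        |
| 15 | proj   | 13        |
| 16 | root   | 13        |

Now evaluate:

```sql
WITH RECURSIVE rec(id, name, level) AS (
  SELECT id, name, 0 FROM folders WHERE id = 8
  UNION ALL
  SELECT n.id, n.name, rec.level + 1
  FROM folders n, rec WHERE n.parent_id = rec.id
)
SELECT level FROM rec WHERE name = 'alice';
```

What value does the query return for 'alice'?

4

Base: id=8 (backup) at level 0.
Iteration 1: rows with parent_id in {8} -> media (id 10, level 1), photos (id 12, level 1).
Iteration 2: rows with parent_id in {10,12} -> tmp (id 11, level 2).
Iteration 3: rows with parent_id in {11} -> opt (id 13, level 3).
Iteration 4: rows with parent_id in {13} -> alice (id 14, level 4), proj (id 15, level 4), root (id 16, level 4).
Iteration 5: no rows with parent_id in {14,15,16}; recursion stops.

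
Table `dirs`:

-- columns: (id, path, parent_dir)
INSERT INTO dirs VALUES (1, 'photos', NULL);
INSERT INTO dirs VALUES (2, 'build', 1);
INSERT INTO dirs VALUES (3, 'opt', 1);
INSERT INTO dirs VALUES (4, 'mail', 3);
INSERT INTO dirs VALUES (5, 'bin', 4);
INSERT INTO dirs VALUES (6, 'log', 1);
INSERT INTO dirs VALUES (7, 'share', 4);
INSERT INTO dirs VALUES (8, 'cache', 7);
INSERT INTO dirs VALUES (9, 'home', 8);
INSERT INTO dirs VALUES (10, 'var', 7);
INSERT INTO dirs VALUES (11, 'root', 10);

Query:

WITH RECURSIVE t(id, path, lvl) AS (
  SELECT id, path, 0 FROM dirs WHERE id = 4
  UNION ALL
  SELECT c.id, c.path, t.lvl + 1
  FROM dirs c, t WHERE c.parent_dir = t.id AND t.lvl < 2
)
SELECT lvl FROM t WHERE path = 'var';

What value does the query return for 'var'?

2

Base: id=4 (mail) at lvl 0.
Iteration 1: rows with parent_dir in {4} -> bin (id 5, lvl 1), share (id 7, lvl 1).
Iteration 2: rows with parent_dir in {5,7} -> cache (id 8, lvl 2), var (id 10, lvl 2).
Iteration 3: lvl < 2 fails for all current rows; recursion stops.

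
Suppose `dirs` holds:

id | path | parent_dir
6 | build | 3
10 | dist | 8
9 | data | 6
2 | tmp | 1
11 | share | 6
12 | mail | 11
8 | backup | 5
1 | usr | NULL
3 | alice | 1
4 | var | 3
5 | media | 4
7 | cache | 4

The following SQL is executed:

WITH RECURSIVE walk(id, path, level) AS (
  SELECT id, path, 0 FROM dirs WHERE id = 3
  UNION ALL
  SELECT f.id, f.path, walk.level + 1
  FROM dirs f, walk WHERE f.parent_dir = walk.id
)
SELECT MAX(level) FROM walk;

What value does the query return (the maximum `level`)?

Base: id=3 (alice) at level 0.
Iteration 1: rows with parent_dir in {3} -> var (id 4, level 1), build (id 6, level 1).
Iteration 2: rows with parent_dir in {4,6} -> media (id 5, level 2), cache (id 7, level 2), data (id 9, level 2), share (id 11, level 2).
Iteration 3: rows with parent_dir in {5,7,9,11} -> backup (id 8, level 3), mail (id 12, level 3).
Iteration 4: rows with parent_dir in {8,12} -> dist (id 10, level 4).
Iteration 5: no rows with parent_dir in {10}; recursion stops.
level values: 0, 1, 1, 2, 2, 2, 2, 3, 3, 4; the maximum is 4.

4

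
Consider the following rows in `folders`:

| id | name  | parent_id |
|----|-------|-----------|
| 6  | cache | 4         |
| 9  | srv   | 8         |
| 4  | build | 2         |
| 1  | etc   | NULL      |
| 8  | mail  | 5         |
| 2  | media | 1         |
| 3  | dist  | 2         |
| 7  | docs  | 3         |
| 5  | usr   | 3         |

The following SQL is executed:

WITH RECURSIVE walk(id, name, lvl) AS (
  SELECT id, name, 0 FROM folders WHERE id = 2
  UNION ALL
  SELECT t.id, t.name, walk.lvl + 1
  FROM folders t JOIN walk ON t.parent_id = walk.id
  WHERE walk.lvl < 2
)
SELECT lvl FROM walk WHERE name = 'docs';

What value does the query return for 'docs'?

Base: id=2 (media) at lvl 0.
Iteration 1: rows with parent_id in {2} -> dist (id 3, lvl 1), build (id 4, lvl 1).
Iteration 2: rows with parent_id in {3,4} -> usr (id 5, lvl 2), cache (id 6, lvl 2), docs (id 7, lvl 2).
Iteration 3: lvl < 2 fails for all current rows; recursion stops.

2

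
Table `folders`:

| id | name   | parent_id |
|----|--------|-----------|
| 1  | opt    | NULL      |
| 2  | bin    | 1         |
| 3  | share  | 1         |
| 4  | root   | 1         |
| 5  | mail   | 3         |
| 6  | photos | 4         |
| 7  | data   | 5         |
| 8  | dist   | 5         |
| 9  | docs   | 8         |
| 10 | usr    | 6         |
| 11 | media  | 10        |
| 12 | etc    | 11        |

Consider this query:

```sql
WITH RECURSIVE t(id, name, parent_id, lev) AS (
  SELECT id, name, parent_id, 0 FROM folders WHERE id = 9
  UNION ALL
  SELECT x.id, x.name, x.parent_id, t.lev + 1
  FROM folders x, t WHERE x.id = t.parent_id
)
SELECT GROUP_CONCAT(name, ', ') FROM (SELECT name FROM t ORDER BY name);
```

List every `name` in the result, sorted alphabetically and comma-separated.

dist, docs, mail, opt, share

Base: id=9 (docs), parent_id=8, lev 0.
Iteration 1: join on id=8 -> dist (id 8, parent_id=5, lev 1).
Iteration 2: join on id=5 -> mail (id 5, parent_id=3, lev 2).
Iteration 3: join on id=3 -> share (id 3, parent_id=1, lev 3).
Iteration 4: join on id=1 -> opt (id 1, parent_id=NULL, lev 4).
Iteration 5: parent_id is NULL; no match; recursion stops.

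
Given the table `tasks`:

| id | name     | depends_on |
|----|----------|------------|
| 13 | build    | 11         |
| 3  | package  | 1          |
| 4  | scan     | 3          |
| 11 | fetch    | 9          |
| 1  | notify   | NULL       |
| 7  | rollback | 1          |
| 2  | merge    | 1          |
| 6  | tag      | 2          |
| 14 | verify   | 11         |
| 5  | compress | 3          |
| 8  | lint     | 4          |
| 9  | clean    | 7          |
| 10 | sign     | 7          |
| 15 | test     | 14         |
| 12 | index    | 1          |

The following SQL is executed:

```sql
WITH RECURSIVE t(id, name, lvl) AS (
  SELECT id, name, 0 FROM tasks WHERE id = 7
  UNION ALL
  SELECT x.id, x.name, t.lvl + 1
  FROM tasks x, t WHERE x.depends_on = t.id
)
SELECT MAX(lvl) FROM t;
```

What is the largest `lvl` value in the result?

4

Base: id=7 (rollback) at lvl 0.
Iteration 1: rows with depends_on in {7} -> clean (id 9, lvl 1), sign (id 10, lvl 1).
Iteration 2: rows with depends_on in {9,10} -> fetch (id 11, lvl 2).
Iteration 3: rows with depends_on in {11} -> build (id 13, lvl 3), verify (id 14, lvl 3).
Iteration 4: rows with depends_on in {13,14} -> test (id 15, lvl 4).
Iteration 5: no rows with depends_on in {15}; recursion stops.
lvl values: 0, 1, 1, 2, 3, 3, 4; the maximum is 4.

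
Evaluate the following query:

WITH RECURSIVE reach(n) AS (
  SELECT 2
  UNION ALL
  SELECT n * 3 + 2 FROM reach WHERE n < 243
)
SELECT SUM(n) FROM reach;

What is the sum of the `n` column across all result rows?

Base: n=2.
Iteration 1: 2 < 243 holds -> n = 2 * 3 + 2 = 8.
Iteration 2: 8 < 243 holds -> n = 8 * 3 + 2 = 26.
Iteration 3: 26 < 243 holds -> n = 26 * 3 + 2 = 80.
Iteration 4: 80 < 243 holds -> n = 80 * 3 + 2 = 242.
Iteration 5: 242 < 243 holds -> n = 242 * 3 + 2 = 728.
Iteration 6: 728 < 243 fails; recursion stops.
SUM(n) = 2 + 8 + 26 + 80 + 242 + 728 = 1086.

1086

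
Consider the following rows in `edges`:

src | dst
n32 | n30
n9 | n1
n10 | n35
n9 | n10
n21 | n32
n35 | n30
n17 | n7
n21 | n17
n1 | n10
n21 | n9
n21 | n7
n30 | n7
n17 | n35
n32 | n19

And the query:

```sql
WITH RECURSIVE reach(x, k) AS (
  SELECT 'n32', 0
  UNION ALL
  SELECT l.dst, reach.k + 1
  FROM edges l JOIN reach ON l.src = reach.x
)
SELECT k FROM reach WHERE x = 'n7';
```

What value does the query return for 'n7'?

Base: (n32, k=0).
Iteration 1: edges from {n32} -> (n19, k=1), (n30, k=1).
Iteration 2: edges from {n19,n30} -> (n7, k=2).
Iteration 3: no outgoing edges from {n7}; recursion stops.

2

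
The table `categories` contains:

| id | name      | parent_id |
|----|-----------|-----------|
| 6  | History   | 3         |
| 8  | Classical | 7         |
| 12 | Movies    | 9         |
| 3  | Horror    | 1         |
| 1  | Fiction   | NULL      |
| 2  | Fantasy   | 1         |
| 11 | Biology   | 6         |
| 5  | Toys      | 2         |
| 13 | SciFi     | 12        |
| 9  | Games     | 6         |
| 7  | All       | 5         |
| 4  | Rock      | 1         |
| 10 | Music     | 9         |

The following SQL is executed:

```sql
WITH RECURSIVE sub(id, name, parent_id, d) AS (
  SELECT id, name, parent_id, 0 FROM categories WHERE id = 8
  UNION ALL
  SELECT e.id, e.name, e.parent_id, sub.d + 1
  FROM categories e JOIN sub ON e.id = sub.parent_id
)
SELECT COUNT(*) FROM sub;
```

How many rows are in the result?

Base: id=8 (Classical), parent_id=7, d 0.
Iteration 1: join on id=7 -> All (id 7, parent_id=5, d 1).
Iteration 2: join on id=5 -> Toys (id 5, parent_id=2, d 2).
Iteration 3: join on id=2 -> Fantasy (id 2, parent_id=1, d 3).
Iteration 4: join on id=1 -> Fiction (id 1, parent_id=NULL, d 4).
Iteration 5: parent_id is NULL; no match; recursion stops.
Total rows emitted: 5.

5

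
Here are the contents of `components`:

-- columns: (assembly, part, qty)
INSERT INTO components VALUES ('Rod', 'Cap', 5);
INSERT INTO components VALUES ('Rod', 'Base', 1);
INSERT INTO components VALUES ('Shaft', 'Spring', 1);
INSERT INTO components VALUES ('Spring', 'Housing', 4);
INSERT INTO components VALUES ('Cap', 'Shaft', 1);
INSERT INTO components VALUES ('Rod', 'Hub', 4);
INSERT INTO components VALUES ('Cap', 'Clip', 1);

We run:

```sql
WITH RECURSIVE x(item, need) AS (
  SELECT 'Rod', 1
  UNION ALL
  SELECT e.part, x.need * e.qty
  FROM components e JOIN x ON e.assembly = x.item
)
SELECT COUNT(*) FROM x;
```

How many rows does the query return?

8

Base: (Rod, need=1).
Iteration 1: components of {Rod} -> Base = 1*1 = 1, Cap = 1*5 = 5, Hub = 1*4 = 4.
Iteration 2: components of {Base,Cap,Hub} -> Clip = 5*1 = 5, Shaft = 5*1 = 5.
Iteration 3: components of {Clip,Shaft} -> Spring = 5*1 = 5.
Iteration 4: components of {Spring} -> Housing = 5*4 = 20.
Iteration 5: no further components; recursion stops.
Total rows emitted: 8.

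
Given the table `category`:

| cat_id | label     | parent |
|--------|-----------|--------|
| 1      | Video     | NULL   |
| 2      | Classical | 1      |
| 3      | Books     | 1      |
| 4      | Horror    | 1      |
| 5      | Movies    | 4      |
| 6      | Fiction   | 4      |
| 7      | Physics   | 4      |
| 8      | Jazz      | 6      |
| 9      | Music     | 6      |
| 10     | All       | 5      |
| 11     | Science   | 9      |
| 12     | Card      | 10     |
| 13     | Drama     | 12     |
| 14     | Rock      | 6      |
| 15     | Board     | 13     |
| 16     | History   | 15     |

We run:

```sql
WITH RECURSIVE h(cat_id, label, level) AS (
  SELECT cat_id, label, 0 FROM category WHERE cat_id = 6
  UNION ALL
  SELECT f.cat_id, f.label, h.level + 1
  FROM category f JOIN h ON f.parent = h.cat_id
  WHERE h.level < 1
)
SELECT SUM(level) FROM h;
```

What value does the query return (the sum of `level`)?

3

Base: cat_id=6 (Fiction) at level 0.
Iteration 1: rows with parent in {6} -> Jazz (id 8, level 1), Music (id 9, level 1), Rock (id 14, level 1).
Iteration 2: level < 1 fails for all current rows; recursion stops.
SUM(level) = 0 + 1 + 1 + 1 = 3.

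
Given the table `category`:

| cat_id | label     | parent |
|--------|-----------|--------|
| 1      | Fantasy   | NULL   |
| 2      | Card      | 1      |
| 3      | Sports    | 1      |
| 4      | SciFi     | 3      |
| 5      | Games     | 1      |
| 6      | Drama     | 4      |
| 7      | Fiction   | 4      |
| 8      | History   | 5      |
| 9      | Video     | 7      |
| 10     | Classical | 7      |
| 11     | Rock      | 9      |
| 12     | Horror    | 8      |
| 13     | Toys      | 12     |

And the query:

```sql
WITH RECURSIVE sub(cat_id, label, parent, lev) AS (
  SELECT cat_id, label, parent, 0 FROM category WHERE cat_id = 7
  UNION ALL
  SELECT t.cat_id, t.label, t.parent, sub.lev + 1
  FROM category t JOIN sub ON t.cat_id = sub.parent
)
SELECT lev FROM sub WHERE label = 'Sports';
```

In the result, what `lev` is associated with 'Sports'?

Base: cat_id=7 (Fiction), parent=4, lev 0.
Iteration 1: join on cat_id=4 -> SciFi (id 4, parent=3, lev 1).
Iteration 2: join on cat_id=3 -> Sports (id 3, parent=1, lev 2).
Iteration 3: join on cat_id=1 -> Fantasy (id 1, parent=NULL, lev 3).
Iteration 4: parent is NULL; no match; recursion stops.

2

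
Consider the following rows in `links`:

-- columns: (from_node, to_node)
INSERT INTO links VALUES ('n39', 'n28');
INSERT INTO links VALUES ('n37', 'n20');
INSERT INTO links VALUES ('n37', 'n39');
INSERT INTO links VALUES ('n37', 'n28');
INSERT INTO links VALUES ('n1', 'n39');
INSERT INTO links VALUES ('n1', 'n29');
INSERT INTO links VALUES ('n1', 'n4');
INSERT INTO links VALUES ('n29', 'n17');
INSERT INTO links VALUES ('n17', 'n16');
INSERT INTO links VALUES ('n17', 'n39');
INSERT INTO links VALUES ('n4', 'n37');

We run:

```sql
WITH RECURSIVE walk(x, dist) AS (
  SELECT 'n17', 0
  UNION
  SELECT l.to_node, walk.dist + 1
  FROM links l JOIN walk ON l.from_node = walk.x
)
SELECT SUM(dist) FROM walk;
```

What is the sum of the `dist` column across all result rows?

4

Base: (n17, dist=0).
Iteration 1: edges from {n17} -> (n16, dist=1), (n39, dist=1).
Iteration 2: edges from {n16,n39} -> (n28, dist=2).
Iteration 3: no outgoing edges from {n28}; recursion stops.
SUM(dist) = 0 + 1 + 1 + 2 = 4.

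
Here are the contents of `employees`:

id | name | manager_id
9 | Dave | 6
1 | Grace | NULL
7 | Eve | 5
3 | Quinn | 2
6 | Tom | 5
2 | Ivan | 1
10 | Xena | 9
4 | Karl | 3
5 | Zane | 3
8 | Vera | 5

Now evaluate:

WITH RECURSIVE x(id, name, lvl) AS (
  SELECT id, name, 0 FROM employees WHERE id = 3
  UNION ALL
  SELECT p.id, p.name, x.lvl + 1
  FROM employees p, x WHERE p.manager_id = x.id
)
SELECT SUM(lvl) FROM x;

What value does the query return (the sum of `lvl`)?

15

Base: id=3 (Quinn) at lvl 0.
Iteration 1: rows with manager_id in {3} -> Karl (id 4, lvl 1), Zane (id 5, lvl 1).
Iteration 2: rows with manager_id in {4,5} -> Tom (id 6, lvl 2), Eve (id 7, lvl 2), Vera (id 8, lvl 2).
Iteration 3: rows with manager_id in {6,7,8} -> Dave (id 9, lvl 3).
Iteration 4: rows with manager_id in {9} -> Xena (id 10, lvl 4).
Iteration 5: no rows with manager_id in {10}; recursion stops.
SUM(lvl) = 0 + 1 + 1 + 2 + 2 + 2 + 3 + 4 = 15.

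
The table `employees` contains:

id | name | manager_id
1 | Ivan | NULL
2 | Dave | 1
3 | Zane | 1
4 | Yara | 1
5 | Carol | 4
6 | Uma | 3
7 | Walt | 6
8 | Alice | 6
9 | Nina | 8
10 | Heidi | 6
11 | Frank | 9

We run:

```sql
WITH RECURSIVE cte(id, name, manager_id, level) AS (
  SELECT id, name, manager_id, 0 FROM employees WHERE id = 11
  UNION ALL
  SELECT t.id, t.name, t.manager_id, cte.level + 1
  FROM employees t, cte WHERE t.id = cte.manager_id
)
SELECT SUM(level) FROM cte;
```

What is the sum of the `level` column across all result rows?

15

Base: id=11 (Frank), manager_id=9, level 0.
Iteration 1: join on id=9 -> Nina (id 9, manager_id=8, level 1).
Iteration 2: join on id=8 -> Alice (id 8, manager_id=6, level 2).
Iteration 3: join on id=6 -> Uma (id 6, manager_id=3, level 3).
Iteration 4: join on id=3 -> Zane (id 3, manager_id=1, level 4).
Iteration 5: join on id=1 -> Ivan (id 1, manager_id=NULL, level 5).
Iteration 6: manager_id is NULL; no match; recursion stops.
SUM(level) = 0 + 1 + 2 + 3 + 4 + 5 = 15.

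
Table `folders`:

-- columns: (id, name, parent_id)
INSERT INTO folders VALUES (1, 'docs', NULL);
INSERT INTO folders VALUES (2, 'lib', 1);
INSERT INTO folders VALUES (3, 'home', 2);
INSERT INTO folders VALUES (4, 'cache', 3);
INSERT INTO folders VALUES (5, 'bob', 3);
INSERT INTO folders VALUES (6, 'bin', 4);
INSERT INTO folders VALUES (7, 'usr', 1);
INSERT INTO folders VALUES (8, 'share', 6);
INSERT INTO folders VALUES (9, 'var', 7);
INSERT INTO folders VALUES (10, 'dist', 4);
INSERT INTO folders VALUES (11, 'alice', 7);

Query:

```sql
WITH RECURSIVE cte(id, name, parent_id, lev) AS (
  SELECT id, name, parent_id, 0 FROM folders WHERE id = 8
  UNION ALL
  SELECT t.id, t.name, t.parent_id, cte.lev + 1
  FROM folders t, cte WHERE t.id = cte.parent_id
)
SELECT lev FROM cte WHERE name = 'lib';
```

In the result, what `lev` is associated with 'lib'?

Base: id=8 (share), parent_id=6, lev 0.
Iteration 1: join on id=6 -> bin (id 6, parent_id=4, lev 1).
Iteration 2: join on id=4 -> cache (id 4, parent_id=3, lev 2).
Iteration 3: join on id=3 -> home (id 3, parent_id=2, lev 3).
Iteration 4: join on id=2 -> lib (id 2, parent_id=1, lev 4).
Iteration 5: join on id=1 -> docs (id 1, parent_id=NULL, lev 5).
Iteration 6: parent_id is NULL; no match; recursion stops.

4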